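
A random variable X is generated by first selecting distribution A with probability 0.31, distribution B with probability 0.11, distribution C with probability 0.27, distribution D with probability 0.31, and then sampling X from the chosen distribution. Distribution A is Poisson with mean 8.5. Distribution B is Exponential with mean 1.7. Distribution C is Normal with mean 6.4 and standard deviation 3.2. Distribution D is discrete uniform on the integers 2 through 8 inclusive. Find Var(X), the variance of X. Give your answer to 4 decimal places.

11.2723

Per component, A: μ=8.5, E[X²]=80.75; B: μ=1.7, E[X²]=5.78; C: μ=6.4, E[X²]=51.2; D: μ=5, E[X²]=29.
E[X] = 0.31·8.5 + 0.11·1.7 + 0.27·6.4 + 0.31·5 = 6.1.
E[X²] = 0.31·80.75 + 0.11·5.78 + 0.27·51.2 + 0.31·29 = 48.4823.
Var(X) = E[X²] − (E[X])² = 48.4823 − 37.21 = 11.2723.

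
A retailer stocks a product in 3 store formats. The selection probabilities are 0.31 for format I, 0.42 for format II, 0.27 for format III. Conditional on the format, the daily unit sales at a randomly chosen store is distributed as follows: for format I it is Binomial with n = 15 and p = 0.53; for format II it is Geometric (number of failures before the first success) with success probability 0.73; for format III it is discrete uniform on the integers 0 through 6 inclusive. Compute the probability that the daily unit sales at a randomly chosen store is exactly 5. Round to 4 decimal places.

0.0595

Conditional on each format, P(X = 5): I: 0.0660562; II: 0.00104747; III: 0.142857.
By total probability, P(X = 5) = 0.31·0.0660562 + 0.42·0.00104747 + 0.27·0.142857 = 0.0594888.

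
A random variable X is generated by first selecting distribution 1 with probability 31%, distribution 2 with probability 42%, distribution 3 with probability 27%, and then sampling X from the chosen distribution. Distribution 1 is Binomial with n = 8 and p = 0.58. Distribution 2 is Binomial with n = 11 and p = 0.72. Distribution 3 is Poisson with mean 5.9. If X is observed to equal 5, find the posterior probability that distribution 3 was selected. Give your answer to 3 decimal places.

Likelihoods P(X=5 | ·): 1: 0.272318; 2: 0.0430777; 3: 0.163208.
Posterior ∝ prior × likelihood. Numerator for 3: 0.27·0.163208 = 0.0440662.
Normalizing constant: 0.31·0.272318 + 0.42·0.0430777 + 0.27·0.163208 = 0.146577.
P(3 | observation) = 0.0440662 / 0.146577 = 0.300634.

0.301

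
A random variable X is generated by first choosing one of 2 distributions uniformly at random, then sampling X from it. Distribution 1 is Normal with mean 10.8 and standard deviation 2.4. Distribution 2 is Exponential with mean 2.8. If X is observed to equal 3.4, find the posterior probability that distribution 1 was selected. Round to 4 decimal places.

0.0133

Likelihoods f(3.4 | ·): 1: 0.00143315; 2: 0.106044.
Posterior ∝ prior × likelihood. Numerator for 1: 0.5·0.00143315 = 0.000716576.
Normalizing constant: 0.5·0.00143315 + 0.5·0.106044 = 0.0537384.
P(1 | observation) = 0.000716576 / 0.0537384 = 0.0133345.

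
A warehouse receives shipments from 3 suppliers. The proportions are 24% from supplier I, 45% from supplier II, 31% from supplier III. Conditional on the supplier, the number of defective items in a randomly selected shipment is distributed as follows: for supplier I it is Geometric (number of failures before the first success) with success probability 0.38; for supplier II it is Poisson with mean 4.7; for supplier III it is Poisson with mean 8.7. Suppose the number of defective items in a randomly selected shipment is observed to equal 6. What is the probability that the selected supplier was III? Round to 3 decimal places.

0.319

Likelihoods P(X=6 | ·): I: 0.0215841; II: 0.136167; III: 0.100328.
Posterior ∝ prior × likelihood. Numerator for III: 0.31·0.100328 = 0.0311016.
Normalizing constant: 0.24·0.0215841 + 0.45·0.136167 + 0.31·0.100328 = 0.0975567.
P(III | observation) = 0.0311016 / 0.0975567 = 0.318805.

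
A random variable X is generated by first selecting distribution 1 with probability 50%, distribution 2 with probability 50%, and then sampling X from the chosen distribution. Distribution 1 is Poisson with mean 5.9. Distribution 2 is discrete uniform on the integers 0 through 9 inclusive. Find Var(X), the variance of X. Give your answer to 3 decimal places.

7.565

Per component, 1: μ=5.9, E[X²]=40.71; 2: μ=4.5, E[X²]=28.5.
E[X] = 0.5·5.9 + 0.5·4.5 = 5.2.
E[X²] = 0.5·40.71 + 0.5·28.5 = 34.605.
Var(X) = E[X²] − (E[X])² = 34.605 − 27.04 = 7.565.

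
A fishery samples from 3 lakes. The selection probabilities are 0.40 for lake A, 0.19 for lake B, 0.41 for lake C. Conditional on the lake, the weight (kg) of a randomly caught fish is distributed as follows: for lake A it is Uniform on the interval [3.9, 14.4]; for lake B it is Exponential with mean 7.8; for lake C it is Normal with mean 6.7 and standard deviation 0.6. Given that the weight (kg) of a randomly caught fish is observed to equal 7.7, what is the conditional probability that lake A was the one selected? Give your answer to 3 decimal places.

Likelihoods f(7.7 | ·): A: 0.0952381; B: 0.0477726; C: 0.165795.
Posterior ∝ prior × likelihood. Numerator for A: 0.4·0.0952381 = 0.0380952.
Normalizing constant: 0.4·0.0952381 + 0.19·0.0477726 + 0.41·0.165795 = 0.115148.
P(A | observation) = 0.0380952 / 0.115148 = 0.330837.

0.331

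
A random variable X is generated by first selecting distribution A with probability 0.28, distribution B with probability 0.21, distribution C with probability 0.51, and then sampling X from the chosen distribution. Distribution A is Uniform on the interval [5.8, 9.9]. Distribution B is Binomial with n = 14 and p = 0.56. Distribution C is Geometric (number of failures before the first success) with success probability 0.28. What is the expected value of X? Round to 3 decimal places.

5.156

Component means — A: 7.85; B: 7.84; C: 2.57143.
E[X] = 0.28·7.85 + 0.21·7.84 + 0.51·2.57143 = 5.15583.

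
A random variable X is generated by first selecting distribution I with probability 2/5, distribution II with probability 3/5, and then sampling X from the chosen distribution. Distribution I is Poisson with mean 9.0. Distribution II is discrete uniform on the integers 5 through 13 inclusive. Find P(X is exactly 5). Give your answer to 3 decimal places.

Conditional on each component, P(X = 5): I: 0.0607269; II: 0.111111.
By total probability, P(X = 5) = 0.4·0.0607269 + 0.6·0.111111 = 0.0909574.

0.091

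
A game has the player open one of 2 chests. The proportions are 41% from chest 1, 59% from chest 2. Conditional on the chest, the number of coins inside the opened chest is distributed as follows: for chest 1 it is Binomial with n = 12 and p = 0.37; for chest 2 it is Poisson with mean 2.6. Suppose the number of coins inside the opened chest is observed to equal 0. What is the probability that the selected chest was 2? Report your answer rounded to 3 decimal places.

0.965

Likelihoods P(X=0 | ·): 1: 0.00390919; 2: 0.0742736.
Posterior ∝ prior × likelihood. Numerator for 2: 0.59·0.0742736 = 0.0438214.
Normalizing constant: 0.41·0.00390919 + 0.59·0.0742736 = 0.0454242.
P(2 | observation) = 0.0438214 / 0.0454242 = 0.964716.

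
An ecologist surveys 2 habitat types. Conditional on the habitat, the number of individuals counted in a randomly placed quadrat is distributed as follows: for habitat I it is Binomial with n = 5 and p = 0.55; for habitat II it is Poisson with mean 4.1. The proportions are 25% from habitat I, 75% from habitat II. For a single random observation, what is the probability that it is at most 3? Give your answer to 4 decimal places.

Conditional on each habitat, P(X ≤ 3): I: 0.743782; II: 0.414182.
By total probability, P(X ≤ 3) = 0.25·0.743782 + 0.75·0.414182 = 0.496582.

0.4966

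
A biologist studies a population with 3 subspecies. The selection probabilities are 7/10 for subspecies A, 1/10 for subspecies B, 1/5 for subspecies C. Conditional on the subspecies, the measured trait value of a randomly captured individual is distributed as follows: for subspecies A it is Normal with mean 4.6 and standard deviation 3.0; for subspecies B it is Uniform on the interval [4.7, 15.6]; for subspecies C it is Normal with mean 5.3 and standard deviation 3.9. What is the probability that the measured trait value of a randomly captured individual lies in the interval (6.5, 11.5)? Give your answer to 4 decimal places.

0.2873

Conditional on each subspecies, P(6.5 < X < 11.5): A: 0.252534; B: 0.458716; C: 0.323212.
By total probability, P(6.5 < X < 11.5) = 0.7·0.252534 + 0.1·0.458716 + 0.2·0.323212 = 0.287288.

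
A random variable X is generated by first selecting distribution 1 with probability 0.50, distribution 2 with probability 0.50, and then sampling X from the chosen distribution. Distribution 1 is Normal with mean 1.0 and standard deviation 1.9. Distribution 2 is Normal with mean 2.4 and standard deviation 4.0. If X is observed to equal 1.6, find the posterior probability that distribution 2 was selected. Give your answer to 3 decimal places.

Likelihoods f(1.6 | ·): 1: 0.199757; 2: 0.0977607.
Posterior ∝ prior × likelihood. Numerator for 2: 0.5·0.0977607 = 0.0488803.
Normalizing constant: 0.5·0.199757 + 0.5·0.0977607 = 0.148759.
P(2 | observation) = 0.0488803 / 0.148759 = 0.328588.

0.329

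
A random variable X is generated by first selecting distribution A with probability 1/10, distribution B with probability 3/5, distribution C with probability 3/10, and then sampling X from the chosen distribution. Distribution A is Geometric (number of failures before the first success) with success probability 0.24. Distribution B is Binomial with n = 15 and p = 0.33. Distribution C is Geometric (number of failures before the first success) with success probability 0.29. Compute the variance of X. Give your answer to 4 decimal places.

Per component, A: μ=3.16667, E[X²]=23.2222; B: μ=4.95, E[X²]=27.819; C: μ=2.44828, E[X²]=14.4364.
E[X] = 0.1·3.16667 + 0.6·4.95 + 0.3·2.44828 = 4.02115.
E[X²] = 0.1·23.2222 + 0.6·27.819 + 0.3·14.4364 = 23.3445.
Var(X) = E[X²] − (E[X])² = 23.3445 − 16.1696 = 7.1749.

7.1749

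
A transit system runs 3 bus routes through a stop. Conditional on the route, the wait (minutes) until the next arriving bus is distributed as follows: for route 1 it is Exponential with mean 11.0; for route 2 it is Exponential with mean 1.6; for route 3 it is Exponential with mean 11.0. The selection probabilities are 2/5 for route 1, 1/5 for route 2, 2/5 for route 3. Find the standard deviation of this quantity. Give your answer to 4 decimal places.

Per component, 1: μ=11, E[X²]=242; 2: μ=1.6, E[X²]=5.12; 3: μ=11, E[X²]=242.
E[X] = 0.4·11 + 0.2·1.6 + 0.4·11 = 9.12.
E[X²] = 0.4·242 + 0.2·5.12 + 0.4·242 = 194.624.
Var(X) = E[X²] − (E[X])² = 194.624 − 83.1744 = 111.45.
SD(X) = √111.45 = 10.557.

10.5570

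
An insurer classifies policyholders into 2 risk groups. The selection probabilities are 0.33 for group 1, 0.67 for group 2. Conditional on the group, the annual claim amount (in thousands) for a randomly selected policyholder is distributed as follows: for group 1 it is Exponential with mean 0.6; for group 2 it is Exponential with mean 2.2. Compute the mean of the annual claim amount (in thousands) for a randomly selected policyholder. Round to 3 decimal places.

1.672

Component means — 1: 0.6; 2: 2.2.
E[X] = 0.33·0.6 + 0.67·2.2 = 1.672.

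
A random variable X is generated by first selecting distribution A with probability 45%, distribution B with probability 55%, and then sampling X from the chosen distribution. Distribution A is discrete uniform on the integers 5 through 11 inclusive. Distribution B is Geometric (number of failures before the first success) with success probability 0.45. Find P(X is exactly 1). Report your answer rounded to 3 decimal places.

Conditional on each component, P(X = 1): A: 0; B: 0.2475.
By total probability, P(X = 1) = 0.45·0 + 0.55·0.2475 = 0.136125.

0.136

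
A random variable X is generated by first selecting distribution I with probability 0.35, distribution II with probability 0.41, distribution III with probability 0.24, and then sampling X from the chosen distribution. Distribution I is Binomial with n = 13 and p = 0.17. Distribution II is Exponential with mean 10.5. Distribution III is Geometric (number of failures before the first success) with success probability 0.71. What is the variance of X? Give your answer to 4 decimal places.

66.1381

Per component, I: μ=2.21, E[X²]=6.7184; II: μ=10.5, E[X²]=220.5; III: μ=0.408451, E[X²]=0.742115.
E[X] = 0.35·2.21 + 0.41·10.5 + 0.24·0.408451 = 5.17653.
E[X²] = 0.35·6.7184 + 0.41·220.5 + 0.24·0.742115 = 92.9345.
Var(X) = E[X²] − (E[X])² = 92.9345 − 26.7964 = 66.1381.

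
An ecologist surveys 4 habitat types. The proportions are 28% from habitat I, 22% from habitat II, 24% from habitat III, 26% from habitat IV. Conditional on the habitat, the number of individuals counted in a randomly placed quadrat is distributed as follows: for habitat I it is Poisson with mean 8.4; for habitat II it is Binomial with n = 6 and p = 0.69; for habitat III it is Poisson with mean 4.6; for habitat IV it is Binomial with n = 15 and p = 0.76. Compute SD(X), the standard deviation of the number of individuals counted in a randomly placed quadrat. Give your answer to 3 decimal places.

Per component, I: μ=8.4, E[X²]=78.96; II: μ=4.14, E[X²]=18.423; III: μ=4.6, E[X²]=25.76; IV: μ=11.4, E[X²]=132.696.
E[X] = 0.28·8.4 + 0.22·4.14 + 0.24·4.6 + 0.26·11.4 = 7.3308.
E[X²] = 0.28·78.96 + 0.22·18.423 + 0.24·25.76 + 0.26·132.696 = 66.8452.
Var(X) = E[X²] − (E[X])² = 66.8452 − 53.7406 = 13.1046.
SD(X) = √13.1046 = 3.62003.

3.620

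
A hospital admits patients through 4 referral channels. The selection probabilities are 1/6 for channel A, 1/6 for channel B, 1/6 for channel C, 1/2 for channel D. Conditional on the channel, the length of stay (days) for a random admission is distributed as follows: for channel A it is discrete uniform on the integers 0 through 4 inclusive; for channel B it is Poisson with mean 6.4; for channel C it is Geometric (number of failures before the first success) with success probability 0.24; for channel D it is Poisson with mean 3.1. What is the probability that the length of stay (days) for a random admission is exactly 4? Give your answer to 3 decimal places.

Conditional on each channel, P(X = 4): A: 0.2; B: 0.116151; C: 0.0800692; D: 0.17335.
By total probability, P(X = 4) = 0.166667·0.2 + 0.166667·0.116151 + 0.166667·0.0800692 + 0.5·0.17335 = 0.152712.

0.153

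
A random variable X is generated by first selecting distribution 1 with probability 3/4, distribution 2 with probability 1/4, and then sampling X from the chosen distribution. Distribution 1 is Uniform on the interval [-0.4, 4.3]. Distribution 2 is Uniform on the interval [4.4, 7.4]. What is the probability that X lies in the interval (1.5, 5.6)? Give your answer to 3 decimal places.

0.547

Conditional on each component, P(1.5 < X < 5.6): 1: 0.595745; 2: 0.4.
By total probability, P(1.5 < X < 5.6) = 0.75·0.595745 + 0.25·0.4 = 0.546809.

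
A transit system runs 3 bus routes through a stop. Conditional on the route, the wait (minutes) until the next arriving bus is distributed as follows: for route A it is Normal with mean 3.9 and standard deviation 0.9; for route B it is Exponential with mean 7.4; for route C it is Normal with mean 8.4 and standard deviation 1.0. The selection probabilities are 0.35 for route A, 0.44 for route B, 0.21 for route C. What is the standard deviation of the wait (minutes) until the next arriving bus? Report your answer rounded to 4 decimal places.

5.2967

Per component, A: μ=3.9, E[X²]=16.02; B: μ=7.4, E[X²]=109.52; C: μ=8.4, E[X²]=71.56.
E[X] = 0.35·3.9 + 0.44·7.4 + 0.21·8.4 = 6.385.
E[X²] = 0.35·16.02 + 0.44·109.52 + 0.21·71.56 = 68.8234.
Var(X) = E[X²] − (E[X])² = 68.8234 − 40.7682 = 28.0552.
SD(X) = √28.0552 = 5.29671.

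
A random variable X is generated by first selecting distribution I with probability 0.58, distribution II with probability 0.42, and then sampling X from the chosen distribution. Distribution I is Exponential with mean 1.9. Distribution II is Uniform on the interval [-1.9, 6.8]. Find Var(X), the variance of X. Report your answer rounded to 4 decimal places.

Per component, I: μ=1.9, E[X²]=7.22; II: μ=2.45, E[X²]=12.31.
E[X] = 0.58·1.9 + 0.42·2.45 = 2.131.
E[X²] = 0.58·7.22 + 0.42·12.31 = 9.3578.
Var(X) = E[X²] − (E[X])² = 9.3578 − 4.54116 = 4.81664.

4.8166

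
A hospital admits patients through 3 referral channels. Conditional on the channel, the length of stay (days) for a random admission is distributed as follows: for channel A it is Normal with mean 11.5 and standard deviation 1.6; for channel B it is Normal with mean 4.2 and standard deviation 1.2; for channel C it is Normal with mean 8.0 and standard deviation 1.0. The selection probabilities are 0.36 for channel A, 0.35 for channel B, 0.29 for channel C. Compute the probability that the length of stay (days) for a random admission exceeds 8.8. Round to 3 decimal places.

0.405

Conditional on each channel, P(X > 8.8): A: 0.954246; B: 6.32092e-05; C: 0.211855.
By total probability, P(X > 8.8) = 0.36·0.954246 + 0.35·6.32092e-05 + 0.29·0.211855 = 0.404989.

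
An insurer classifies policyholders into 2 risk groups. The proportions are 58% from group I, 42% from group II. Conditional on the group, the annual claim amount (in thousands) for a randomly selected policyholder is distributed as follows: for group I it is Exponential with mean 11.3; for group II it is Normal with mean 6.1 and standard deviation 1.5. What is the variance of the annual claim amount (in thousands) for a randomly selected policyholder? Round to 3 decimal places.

81.592

Per component, I: μ=11.3, E[X²]=255.38; II: μ=6.1, E[X²]=39.46.
E[X] = 0.58·11.3 + 0.42·6.1 = 9.116.
E[X²] = 0.58·255.38 + 0.42·39.46 = 164.694.
Var(X) = E[X²] − (E[X])² = 164.694 − 83.1015 = 81.5921.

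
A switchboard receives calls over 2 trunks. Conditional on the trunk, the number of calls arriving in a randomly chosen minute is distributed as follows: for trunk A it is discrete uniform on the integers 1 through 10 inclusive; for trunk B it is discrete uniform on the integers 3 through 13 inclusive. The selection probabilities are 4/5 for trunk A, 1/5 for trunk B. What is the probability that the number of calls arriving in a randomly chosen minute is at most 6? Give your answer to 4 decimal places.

0.5527

Conditional on each trunk, P(X ≤ 6): A: 0.6; B: 0.363636.
By total probability, P(X ≤ 6) = 0.8·0.6 + 0.2·0.363636 = 0.552727.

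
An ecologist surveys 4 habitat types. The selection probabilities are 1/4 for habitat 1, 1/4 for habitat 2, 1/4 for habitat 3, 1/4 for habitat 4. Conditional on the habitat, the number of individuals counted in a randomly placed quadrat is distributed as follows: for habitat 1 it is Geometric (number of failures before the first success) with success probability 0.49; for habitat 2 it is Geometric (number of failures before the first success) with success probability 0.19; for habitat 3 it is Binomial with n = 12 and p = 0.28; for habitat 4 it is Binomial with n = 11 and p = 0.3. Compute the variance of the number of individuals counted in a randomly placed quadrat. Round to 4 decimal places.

8.7361

Per component, 1: μ=1.04082, E[X²]=3.20741; 2: μ=4.26316, E[X²]=40.6122; 3: μ=3.36, E[X²]=13.7088; 4: μ=3.3, E[X²]=13.2.
E[X] = 0.25·1.04082 + 0.25·4.26316 + 0.25·3.36 + 0.25·3.3 = 2.99099.
E[X²] = 0.25·3.20741 + 0.25·40.6122 + 0.25·13.7088 + 0.25·13.2 = 17.6821.
Var(X) = E[X²] − (E[X])² = 17.6821 − 8.94604 = 8.73606.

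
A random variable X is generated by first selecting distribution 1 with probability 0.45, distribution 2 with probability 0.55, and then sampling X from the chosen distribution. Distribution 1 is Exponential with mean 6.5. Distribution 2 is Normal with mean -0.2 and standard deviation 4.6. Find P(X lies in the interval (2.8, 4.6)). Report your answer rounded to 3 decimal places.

Conditional on each component, P(2.8 < X < 4.6): 1: 0.157229; 2: 0.108781.
By total probability, P(2.8 < X < 4.6) = 0.45·0.157229 + 0.55·0.108781 = 0.130583.

0.131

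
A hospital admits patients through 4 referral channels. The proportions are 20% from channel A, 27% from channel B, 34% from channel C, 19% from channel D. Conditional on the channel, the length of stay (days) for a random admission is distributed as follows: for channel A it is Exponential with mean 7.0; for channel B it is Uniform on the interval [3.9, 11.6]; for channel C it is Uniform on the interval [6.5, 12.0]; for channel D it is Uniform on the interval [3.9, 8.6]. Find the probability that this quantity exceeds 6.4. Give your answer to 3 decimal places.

Conditional on each channel, P(X > 6.4): A: 0.400803; B: 0.675325; C: 1; D: 0.468085.
By total probability, P(X > 6.4) = 0.2·0.400803 + 0.27·0.675325 + 0.34·1 + 0.19·0.468085 = 0.691434.

0.691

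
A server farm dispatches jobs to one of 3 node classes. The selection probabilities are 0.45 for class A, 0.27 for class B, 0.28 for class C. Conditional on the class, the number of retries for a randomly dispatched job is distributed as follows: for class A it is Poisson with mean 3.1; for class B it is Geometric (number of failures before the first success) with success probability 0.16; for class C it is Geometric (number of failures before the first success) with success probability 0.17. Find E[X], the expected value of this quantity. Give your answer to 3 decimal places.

4.180

Component means — A: 3.1; B: 5.25; C: 4.88235.
E[X] = 0.45·3.1 + 0.27·5.25 + 0.28·4.88235 = 4.17956.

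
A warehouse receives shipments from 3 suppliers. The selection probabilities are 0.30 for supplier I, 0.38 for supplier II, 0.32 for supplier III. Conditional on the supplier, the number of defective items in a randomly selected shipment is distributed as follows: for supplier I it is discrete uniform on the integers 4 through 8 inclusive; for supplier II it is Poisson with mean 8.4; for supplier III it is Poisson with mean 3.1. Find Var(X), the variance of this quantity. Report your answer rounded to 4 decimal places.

9.6637

Per component, I: μ=6, E[X²]=38; II: μ=8.4, E[X²]=78.96; III: μ=3.1, E[X²]=12.71.
E[X] = 0.3·6 + 0.38·8.4 + 0.32·3.1 = 5.984.
E[X²] = 0.3·38 + 0.38·78.96 + 0.32·12.71 = 45.472.
Var(X) = E[X²] − (E[X])² = 45.472 − 35.8083 = 9.66374.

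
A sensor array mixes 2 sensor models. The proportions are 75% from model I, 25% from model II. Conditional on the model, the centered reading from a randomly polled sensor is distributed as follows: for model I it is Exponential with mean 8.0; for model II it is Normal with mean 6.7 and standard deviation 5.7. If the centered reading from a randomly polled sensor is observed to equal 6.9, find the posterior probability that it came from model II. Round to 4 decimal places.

0.3065

Likelihoods f(6.9 | ·): I: 0.0527632; II: 0.0699468.
Posterior ∝ prior × likelihood. Numerator for II: 0.25·0.0699468 = 0.0174867.
Normalizing constant: 0.75·0.0527632 + 0.25·0.0699468 = 0.0570591.
P(II | observation) = 0.0174867 / 0.0570591 = 0.306467.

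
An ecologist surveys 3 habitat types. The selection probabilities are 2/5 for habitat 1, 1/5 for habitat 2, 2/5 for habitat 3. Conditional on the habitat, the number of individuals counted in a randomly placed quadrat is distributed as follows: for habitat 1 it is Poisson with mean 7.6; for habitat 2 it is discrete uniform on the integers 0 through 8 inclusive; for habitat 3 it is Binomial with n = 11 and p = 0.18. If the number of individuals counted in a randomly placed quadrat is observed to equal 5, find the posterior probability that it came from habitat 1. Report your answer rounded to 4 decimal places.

Likelihoods P(X=5 | ·): 1: 0.105742; 2: 0.111111; 3: 0.0265392.
Posterior ∝ prior × likelihood. Numerator for 1: 0.4·0.105742 = 0.0422969.
Normalizing constant: 0.4·0.105742 + 0.2·0.111111 + 0.4·0.0265392 = 0.0751348.
P(1 | observation) = 0.0422969 / 0.0751348 = 0.562947.

0.5629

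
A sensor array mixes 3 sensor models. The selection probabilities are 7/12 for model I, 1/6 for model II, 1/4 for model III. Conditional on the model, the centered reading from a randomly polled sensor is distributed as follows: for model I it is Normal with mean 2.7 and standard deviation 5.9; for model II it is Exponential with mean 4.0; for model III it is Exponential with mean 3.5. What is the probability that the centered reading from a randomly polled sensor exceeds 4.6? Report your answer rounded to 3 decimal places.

0.338

Conditional on each model, P(X > 4.6): I: 0.373714; II: 0.316637; III: 0.268666.
By total probability, P(X > 4.6) = 0.583333·0.373714 + 0.166667·0.316637 + 0.25·0.268666 = 0.337939.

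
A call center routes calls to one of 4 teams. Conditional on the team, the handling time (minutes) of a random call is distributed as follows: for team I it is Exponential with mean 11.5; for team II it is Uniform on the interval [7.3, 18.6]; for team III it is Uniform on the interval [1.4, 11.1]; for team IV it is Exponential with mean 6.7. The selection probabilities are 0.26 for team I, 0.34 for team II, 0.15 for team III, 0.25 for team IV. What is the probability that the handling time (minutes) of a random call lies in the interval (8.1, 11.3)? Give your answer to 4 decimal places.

0.2022

Conditional on each team, P(8.1 < X < 11.3): I: 0.120098; II: 0.283186; III: 0.309278; IV: 0.113355.
By total probability, P(8.1 < X < 11.3) = 0.26·0.120098 + 0.34·0.283186 + 0.15·0.309278 + 0.25·0.113355 = 0.202239.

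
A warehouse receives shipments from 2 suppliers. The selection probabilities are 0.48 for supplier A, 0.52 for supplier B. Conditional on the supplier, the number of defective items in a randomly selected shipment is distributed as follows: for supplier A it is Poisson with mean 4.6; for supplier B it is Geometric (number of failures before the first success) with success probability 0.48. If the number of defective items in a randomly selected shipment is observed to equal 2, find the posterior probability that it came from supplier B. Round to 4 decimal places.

0.5694

Likelihoods P(X=2 | ·): A: 0.106348; B: 0.129792.
Posterior ∝ prior × likelihood. Numerator for B: 0.52·0.129792 = 0.0674918.
Normalizing constant: 0.48·0.106348 + 0.52·0.129792 = 0.118539.
P(B | observation) = 0.0674918 / 0.118539 = 0.569364.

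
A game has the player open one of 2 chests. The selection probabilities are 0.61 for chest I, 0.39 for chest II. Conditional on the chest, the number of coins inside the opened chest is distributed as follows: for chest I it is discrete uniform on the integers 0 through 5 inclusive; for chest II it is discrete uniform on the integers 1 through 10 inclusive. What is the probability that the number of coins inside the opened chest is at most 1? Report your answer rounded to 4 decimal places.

Conditional on each chest, P(X ≤ 1): I: 0.333333; II: 0.1.
By total probability, P(X ≤ 1) = 0.61·0.333333 + 0.39·0.1 = 0.242333.

0.2423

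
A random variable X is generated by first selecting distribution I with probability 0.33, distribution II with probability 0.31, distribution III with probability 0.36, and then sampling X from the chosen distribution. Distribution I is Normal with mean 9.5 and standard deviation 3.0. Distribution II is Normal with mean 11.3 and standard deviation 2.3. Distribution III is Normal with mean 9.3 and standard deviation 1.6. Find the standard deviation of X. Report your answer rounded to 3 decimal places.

2.513

Per component, I: μ=9.5, E[X²]=99.25; II: μ=11.3, E[X²]=132.98; III: μ=9.3, E[X²]=89.05.
E[X] = 0.33·9.5 + 0.31·11.3 + 0.36·9.3 = 9.986.
E[X²] = 0.33·99.25 + 0.31·132.98 + 0.36·89.05 = 106.034.
Var(X) = E[X²] − (E[X])² = 106.034 − 99.7202 = 6.3141.
SD(X) = √6.3141 = 2.51279.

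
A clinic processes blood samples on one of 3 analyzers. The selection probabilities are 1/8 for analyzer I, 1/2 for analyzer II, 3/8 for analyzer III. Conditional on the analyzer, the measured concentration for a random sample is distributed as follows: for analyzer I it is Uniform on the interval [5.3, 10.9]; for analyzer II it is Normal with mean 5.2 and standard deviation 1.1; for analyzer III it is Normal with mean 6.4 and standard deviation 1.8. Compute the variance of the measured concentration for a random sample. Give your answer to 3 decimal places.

Per component, I: μ=8.1, E[X²]=68.2233; II: μ=5.2, E[X²]=28.25; III: μ=6.4, E[X²]=44.2.
E[X] = 0.125·8.1 + 0.5·5.2 + 0.375·6.4 = 6.0125.
E[X²] = 0.125·68.2233 + 0.5·28.25 + 0.375·44.2 = 39.2279.
Var(X) = E[X²] − (E[X])² = 39.2279 − 36.1502 = 3.07776.

3.078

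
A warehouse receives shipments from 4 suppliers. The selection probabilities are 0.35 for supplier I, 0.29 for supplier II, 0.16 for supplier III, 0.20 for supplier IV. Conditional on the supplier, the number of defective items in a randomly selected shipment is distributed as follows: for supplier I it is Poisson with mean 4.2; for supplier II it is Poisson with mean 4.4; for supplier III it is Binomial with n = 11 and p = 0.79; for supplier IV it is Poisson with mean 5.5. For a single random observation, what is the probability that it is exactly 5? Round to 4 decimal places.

Conditional on each supplier, P(X = 5): I: 0.163316; II: 0.168728; III: 0.0121925; IV: 0.171401.
By total probability, P(X = 5) = 0.35·0.163316 + 0.29·0.168728 + 0.16·0.0121925 + 0.2·0.171401 = 0.142323.

0.1423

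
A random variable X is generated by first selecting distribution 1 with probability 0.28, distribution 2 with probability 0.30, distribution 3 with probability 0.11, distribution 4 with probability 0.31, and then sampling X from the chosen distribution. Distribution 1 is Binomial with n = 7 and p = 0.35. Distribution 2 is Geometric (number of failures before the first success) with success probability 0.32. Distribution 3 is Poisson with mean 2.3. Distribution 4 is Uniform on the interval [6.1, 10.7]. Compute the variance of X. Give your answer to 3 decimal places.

11.252

Per component, 1: μ=2.45, E[X²]=7.595; 2: μ=2.125, E[X²]=11.1562; 3: μ=2.3, E[X²]=7.59; 4: μ=8.4, E[X²]=72.3233.
E[X] = 0.28·2.45 + 0.3·2.125 + 0.11·2.3 + 0.31·8.4 = 4.1805.
E[X²] = 0.28·7.595 + 0.3·11.1562 + 0.11·7.59 + 0.31·72.3233 = 28.7286.
Var(X) = E[X²] − (E[X])² = 28.7286 − 17.4766 = 11.252.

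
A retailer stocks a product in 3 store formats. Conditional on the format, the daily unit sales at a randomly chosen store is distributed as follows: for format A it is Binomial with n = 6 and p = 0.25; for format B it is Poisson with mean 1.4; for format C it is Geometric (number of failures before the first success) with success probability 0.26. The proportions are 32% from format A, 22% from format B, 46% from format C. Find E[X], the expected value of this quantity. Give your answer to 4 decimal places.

Component means — A: 1.5; B: 1.4; C: 2.84615.
E[X] = 0.32·1.5 + 0.22·1.4 + 0.46·2.84615 = 2.09723.

2.0972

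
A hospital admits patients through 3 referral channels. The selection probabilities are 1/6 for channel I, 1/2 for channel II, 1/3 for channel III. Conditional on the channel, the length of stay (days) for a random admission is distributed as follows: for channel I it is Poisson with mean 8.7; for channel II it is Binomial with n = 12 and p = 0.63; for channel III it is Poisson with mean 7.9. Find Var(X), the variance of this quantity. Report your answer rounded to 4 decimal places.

Per component, I: μ=8.7, E[X²]=84.39; II: μ=7.56, E[X²]=59.9508; III: μ=7.9, E[X²]=70.31.
E[X] = 0.166667·8.7 + 0.5·7.56 + 0.333333·7.9 = 7.86333.
E[X²] = 0.166667·84.39 + 0.5·59.9508 + 0.333333·70.31 = 67.4771.
Var(X) = E[X²] − (E[X])² = 67.4771 − 61.832 = 5.64506.

5.6451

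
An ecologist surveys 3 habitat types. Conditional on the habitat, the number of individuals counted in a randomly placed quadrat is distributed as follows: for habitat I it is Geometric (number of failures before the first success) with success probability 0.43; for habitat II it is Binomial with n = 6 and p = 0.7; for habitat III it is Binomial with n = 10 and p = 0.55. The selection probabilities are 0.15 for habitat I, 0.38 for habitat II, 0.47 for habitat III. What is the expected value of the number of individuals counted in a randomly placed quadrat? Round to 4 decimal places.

4.3798

Component means — I: 1.32558; II: 4.2; III: 5.5.
E[X] = 0.15·1.32558 + 0.38·4.2 + 0.47·5.5 = 4.37984.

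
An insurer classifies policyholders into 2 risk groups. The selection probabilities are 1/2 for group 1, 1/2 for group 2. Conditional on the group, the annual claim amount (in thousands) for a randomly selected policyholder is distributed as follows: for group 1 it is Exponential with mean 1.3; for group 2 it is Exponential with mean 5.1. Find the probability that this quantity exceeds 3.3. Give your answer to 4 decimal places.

0.3013

Conditional on each group, P(X > 3.3): 1: 0.0789878; 2: 0.523583.
By total probability, P(X > 3.3) = 0.5·0.0789878 + 0.5·0.523583 = 0.301286.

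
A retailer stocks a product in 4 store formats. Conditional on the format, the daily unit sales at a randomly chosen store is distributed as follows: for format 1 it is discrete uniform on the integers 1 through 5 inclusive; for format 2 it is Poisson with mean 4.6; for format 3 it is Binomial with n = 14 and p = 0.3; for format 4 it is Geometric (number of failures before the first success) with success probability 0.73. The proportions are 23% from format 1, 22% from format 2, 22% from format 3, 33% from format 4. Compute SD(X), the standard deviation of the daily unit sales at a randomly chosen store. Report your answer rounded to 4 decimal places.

2.3206

Per component, 1: μ=3, E[X²]=11; 2: μ=4.6, E[X²]=25.76; 3: μ=4.2, E[X²]=20.58; 4: μ=0.369863, E[X²]=0.64346.
E[X] = 0.23·3 + 0.22·4.6 + 0.22·4.2 + 0.33·0.369863 = 2.74805.
E[X²] = 0.23·11 + 0.22·25.76 + 0.22·20.58 + 0.33·0.64346 = 12.9371.
Var(X) = E[X²] − (E[X])² = 12.9371 − 7.55181 = 5.38534.
SD(X) = √5.38534 = 2.32063.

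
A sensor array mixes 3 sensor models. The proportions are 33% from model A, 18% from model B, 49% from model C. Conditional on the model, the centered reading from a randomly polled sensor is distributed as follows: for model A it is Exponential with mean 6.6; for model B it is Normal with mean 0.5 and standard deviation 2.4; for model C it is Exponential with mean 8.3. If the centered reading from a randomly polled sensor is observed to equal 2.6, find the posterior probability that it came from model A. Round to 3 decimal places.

0.347

Likelihoods f(2.6 | ·): A: 0.102181; B: 0.113356; C: 0.0880801.
Posterior ∝ prior × likelihood. Numerator for A: 0.33·0.102181 = 0.0337197.
Normalizing constant: 0.33·0.102181 + 0.18·0.113356 + 0.49·0.0880801 = 0.0972831.
P(A | observation) = 0.0337197 / 0.0972831 = 0.346615.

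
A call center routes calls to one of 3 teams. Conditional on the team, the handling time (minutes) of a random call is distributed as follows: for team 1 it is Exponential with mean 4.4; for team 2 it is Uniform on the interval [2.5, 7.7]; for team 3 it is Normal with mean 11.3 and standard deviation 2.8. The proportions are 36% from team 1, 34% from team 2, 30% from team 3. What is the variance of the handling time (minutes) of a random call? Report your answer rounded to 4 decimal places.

19.2105

Per component, 1: μ=4.4, E[X²]=38.72; 2: μ=5.1, E[X²]=28.2633; 3: μ=11.3, E[X²]=135.53.
E[X] = 0.36·4.4 + 0.34·5.1 + 0.3·11.3 = 6.708.
E[X²] = 0.36·38.72 + 0.34·28.2633 + 0.3·135.53 = 64.2077.
Var(X) = E[X²] − (E[X])² = 64.2077 − 44.9973 = 19.2105.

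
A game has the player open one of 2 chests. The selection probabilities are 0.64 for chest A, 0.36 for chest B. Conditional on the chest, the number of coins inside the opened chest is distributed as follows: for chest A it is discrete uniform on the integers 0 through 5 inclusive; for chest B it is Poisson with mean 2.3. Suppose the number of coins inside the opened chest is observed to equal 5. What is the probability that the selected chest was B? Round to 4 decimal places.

Likelihoods P(X=5 | ·): A: 0.166667; B: 0.053775.
Posterior ∝ prior × likelihood. Numerator for B: 0.36·0.053775 = 0.019359.
Normalizing constant: 0.64·0.166667 + 0.36·0.053775 = 0.126026.
P(B | observation) = 0.019359 / 0.126026 = 0.153612.

0.1536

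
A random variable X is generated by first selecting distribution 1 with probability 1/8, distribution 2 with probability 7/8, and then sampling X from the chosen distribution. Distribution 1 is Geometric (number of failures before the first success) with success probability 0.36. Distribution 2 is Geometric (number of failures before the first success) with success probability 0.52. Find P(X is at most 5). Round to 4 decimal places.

0.9807

Conditional on each component, P(X ≤ 5): 1: 0.931281; 2: 0.987769.
By total probability, P(X ≤ 5) = 0.125·0.931281 + 0.875·0.987769 = 0.980708.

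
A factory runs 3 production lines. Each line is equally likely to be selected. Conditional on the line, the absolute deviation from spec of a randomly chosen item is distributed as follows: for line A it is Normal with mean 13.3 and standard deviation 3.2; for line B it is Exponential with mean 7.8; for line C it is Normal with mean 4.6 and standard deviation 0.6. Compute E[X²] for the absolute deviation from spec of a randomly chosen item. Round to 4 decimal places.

110.1100

For each component E[X²] = Var + (mean)², giving A: 187.13; B: 121.68; C: 21.52.
Overall E[X²] = 0.333333·187.13 + 0.333333·121.68 + 0.333333·21.52 = 110.11.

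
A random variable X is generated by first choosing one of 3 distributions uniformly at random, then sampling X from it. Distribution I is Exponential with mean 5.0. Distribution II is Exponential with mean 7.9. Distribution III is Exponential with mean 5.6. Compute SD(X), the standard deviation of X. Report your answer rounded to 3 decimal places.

Per component, I: μ=5, E[X²]=50; II: μ=7.9, E[X²]=124.82; III: μ=5.6, E[X²]=62.72.
E[X] = 0.333333·5 + 0.333333·7.9 + 0.333333·5.6 = 6.16667.
E[X²] = 0.333333·50 + 0.333333·124.82 + 0.333333·62.72 = 79.18.
Var(X) = E[X²] − (E[X])² = 79.18 − 38.0278 = 41.1522.
SD(X) = √41.1522 = 6.415.

6.415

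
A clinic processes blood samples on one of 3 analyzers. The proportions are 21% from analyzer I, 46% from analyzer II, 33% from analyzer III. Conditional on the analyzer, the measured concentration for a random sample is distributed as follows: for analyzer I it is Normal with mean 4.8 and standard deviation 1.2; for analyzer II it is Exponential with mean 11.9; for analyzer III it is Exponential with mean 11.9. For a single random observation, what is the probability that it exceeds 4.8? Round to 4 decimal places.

0.6328

Conditional on each analyzer, P(X > 4.8): I: 0.5; II: 0.668071; III: 0.668071.
By total probability, P(X > 4.8) = 0.21·0.5 + 0.46·0.668071 + 0.33·0.668071 = 0.632776.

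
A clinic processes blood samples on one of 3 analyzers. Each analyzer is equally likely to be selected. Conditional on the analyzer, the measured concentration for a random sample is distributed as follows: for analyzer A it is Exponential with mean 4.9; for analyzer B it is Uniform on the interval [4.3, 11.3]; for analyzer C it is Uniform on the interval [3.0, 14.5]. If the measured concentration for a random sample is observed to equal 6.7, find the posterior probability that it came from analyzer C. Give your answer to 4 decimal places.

0.3086

Likelihoods f(6.7 | ·): A: 0.0519963; B: 0.142857; C: 0.0869565.
Posterior ∝ prior × likelihood. Numerator for C: 0.333333·0.0869565 = 0.0289855.
Normalizing constant: 0.333333·0.0519963 + 0.333333·0.142857 + 0.333333·0.0869565 = 0.0939367.
P(C | observation) = 0.0289855 / 0.0939367 = 0.308564.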